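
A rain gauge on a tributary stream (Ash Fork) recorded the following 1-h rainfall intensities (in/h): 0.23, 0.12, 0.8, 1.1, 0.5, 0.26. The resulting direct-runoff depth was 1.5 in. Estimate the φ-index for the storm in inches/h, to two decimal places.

φ ≈ 0.30 in/h

Only the 3 blocks with intensity above φ contribute runoff: 0.8, 1.1, 0.5 in/h.
Σ(I−φ)·Δt = d  ⇒  (0.8+1.1+0.5 − 3φ)·1 = 1.5
φ = (2.400 − 1.5/1) / 3 = 0.30 in/h.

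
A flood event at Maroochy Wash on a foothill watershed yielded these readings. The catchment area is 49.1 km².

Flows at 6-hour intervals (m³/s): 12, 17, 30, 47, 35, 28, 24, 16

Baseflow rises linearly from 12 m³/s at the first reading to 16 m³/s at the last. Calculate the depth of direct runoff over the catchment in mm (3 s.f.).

Direct runoff: 0.00, 4.43, 16.86, 33.29, 20.71, 13.14, 8.57, 0.00 m³/s; ΣQ_DR = 97.00 m³/s.
V = ΣQ_DR · Δt = 97.00 × 21600 s = 2.095 × 10^6 m³.
Over A = 49.1 km², depth = V / A = 42.7 mm.

d ≈ 42.7 mm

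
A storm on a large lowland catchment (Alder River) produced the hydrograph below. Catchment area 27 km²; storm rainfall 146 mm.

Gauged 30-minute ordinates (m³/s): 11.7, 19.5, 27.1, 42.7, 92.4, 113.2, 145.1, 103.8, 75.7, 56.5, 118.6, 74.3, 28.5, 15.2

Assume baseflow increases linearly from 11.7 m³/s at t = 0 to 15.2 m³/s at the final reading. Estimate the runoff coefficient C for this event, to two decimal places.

ΣQ_DR = 736.0 m³/s; V = ΣQ_DR·Δt = 1.325 × 10^6 m³.
Runoff depth d = V / A = 49.07 mm.
C = d / P = 49.07 / 146 = 0.34.

C ≈ 0.34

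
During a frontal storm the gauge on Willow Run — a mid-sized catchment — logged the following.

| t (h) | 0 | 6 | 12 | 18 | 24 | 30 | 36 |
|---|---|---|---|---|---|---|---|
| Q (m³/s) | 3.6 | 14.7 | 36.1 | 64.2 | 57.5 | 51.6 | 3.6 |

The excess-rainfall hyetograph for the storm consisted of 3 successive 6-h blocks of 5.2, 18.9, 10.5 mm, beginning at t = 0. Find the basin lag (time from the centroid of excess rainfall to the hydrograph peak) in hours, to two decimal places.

Centroid of excess rainfall: t_c = Σ P_i·t̄_i / ΣP_i = 9.9191 h (block centres at 3, 9, 15 h).
Hydrograph peak occurs at t = 18 h, so basin lag t_L = 18 − 9.9191 = 8.08 h.

t_L ≈ 8.08 h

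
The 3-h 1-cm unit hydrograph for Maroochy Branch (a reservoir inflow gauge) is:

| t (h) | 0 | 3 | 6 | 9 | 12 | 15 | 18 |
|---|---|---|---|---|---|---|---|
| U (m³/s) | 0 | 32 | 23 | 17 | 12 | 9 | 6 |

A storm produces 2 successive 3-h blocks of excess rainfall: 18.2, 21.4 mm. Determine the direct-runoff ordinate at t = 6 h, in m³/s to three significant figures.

By discrete convolution, Q_j = Σ (P_i / 10 mm) · U_{j−i}.
At t = 6 h (j=2): Q = (18.2/10)·23 + (21.4/10)·32 = 110 m³/s.

Q ≈ 110 m³/s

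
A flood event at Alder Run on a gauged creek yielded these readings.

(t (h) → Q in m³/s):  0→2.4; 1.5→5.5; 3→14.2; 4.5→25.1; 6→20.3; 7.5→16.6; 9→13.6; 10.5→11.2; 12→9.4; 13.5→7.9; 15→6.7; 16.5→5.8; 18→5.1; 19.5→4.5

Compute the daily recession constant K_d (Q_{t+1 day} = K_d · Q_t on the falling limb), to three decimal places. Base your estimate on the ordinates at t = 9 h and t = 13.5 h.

Between t = 9 h and t = 13.5 h the flow falls from 13.6 to 7.9 m³/s over 3×1.5 h = 4.5 h.
Per-interval ratio K = (7.9/13.6)^(1/3) = 0.8344; K_d = K^(24/1.5) = 0.055.

K_d ≈ 0.055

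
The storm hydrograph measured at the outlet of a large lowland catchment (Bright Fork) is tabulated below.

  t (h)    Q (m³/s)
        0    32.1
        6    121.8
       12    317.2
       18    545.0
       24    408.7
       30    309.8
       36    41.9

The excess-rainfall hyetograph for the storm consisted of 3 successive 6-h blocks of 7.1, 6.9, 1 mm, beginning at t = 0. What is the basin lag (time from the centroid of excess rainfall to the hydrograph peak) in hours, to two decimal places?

Centroid of excess rainfall: t_c = Σ P_i·t̄_i / ΣP_i = 6.5600 h (block centres at 3, 9, 15 h).
Hydrograph peak occurs at t = 18 h, so basin lag t_L = 18 − 6.5600 = 11.44 h.

t_L ≈ 11.44 h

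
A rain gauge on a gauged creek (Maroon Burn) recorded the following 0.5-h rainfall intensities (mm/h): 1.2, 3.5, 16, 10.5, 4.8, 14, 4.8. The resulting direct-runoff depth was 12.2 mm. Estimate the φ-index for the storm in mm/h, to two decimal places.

Only the 3 blocks with intensity above φ contribute runoff: 16, 10.5, 14 mm/h.
Σ(I−φ)·Δt = d  ⇒  (16+10.5+14 − 3φ)·0.5 = 12.2
φ = (40.50 − 12.2/0.5) / 3 = 5.37 mm/h.

φ ≈ 5.37 mm/h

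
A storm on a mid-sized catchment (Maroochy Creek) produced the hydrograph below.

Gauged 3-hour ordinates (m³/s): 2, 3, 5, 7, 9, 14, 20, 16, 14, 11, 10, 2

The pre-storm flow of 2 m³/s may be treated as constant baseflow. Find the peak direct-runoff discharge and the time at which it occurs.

Subtracting baseflow gives direct-runoff ordinates: 0.0, 1.0, 3.0, 5.0, 7.0, 12.0, 18.0, 14.0, 12.0, 9.0, 8.0, 0.0 m³/s.
The maximum is 18.0 m³/s, occurring at the reading for t = 18 h.

Q_p = 18.0 m³/s at t = 18 h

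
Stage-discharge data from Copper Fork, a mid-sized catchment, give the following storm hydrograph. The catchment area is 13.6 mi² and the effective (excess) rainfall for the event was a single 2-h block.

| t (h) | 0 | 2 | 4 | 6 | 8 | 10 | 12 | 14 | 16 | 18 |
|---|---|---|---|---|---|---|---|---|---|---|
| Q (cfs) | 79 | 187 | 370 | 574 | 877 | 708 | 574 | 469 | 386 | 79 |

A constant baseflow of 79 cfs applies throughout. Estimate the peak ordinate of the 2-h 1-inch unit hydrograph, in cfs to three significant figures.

U_p ≈ 997 cfs

Direct runoff: 0.0, 108.0, 291.0, 495.0, 798.0, 629.0, 495.0, 390.0, 307.0, 0.0 cfs; ΣQ_DR = 3513 cfs, peak = 798.0 cfs.
Runoff depth d = ΣQ_DR·Δt / A = 3513 × 7200 / (13.6 mi²) = 0.8005 in.
The 1-inch UH is the DRH scaled by (1 in)/d, so U_p = 798.0 × 1/0.8005 = 997 cfs.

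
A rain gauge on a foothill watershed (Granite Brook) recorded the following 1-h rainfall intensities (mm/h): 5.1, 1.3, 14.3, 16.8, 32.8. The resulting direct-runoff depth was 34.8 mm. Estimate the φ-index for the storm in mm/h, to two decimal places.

Only the 3 blocks with intensity above φ contribute runoff: 14.3, 16.8, 32.8 mm/h.
Σ(I−φ)·Δt = d  ⇒  (14.3+16.8+32.8 − 3φ)·1 = 34.8
φ = (63.90 − 34.8/1) / 3 = 9.70 mm/h.

φ ≈ 9.70 mm/h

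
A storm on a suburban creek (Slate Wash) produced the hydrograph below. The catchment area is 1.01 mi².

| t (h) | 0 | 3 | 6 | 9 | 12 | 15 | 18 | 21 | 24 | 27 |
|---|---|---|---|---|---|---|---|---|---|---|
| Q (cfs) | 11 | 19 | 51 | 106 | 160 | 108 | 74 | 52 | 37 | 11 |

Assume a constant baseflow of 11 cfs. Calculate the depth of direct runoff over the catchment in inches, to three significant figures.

d ≈ 2.39 in

Direct runoff: 0.0, 8.0, 40.0, 95.0, 149.0, 97.0, 63.0, 41.0, 26.0, 0.0 cfs; ΣQ_DR = 519.0 cfs.
V = ΣQ_DR · Δt = 519.0 × 10800 s = 5.605 × 10^6 ft³.
Over A = 1.01 mi², depth = V / A = 2.39 in.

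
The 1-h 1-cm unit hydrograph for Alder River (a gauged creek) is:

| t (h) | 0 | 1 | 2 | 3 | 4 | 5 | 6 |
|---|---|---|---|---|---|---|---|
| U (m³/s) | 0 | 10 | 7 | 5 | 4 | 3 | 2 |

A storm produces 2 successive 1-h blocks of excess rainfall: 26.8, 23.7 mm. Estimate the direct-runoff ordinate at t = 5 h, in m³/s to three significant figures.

Q ≈ 17.5 m³/s

By discrete convolution, Q_j = Σ (P_i / 10 mm) · U_{j−i}.
At t = 5 h (j=5): Q = (26.8/10)·3 + (23.7/10)·4 = 17.5 m³/s.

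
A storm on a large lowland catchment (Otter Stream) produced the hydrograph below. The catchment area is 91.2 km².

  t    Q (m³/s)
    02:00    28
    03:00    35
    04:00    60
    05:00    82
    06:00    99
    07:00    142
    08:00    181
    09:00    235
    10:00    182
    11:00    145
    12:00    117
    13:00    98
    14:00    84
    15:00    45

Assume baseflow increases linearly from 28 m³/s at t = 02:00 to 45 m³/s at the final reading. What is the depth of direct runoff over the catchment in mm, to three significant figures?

Direct runoff: 0.00, 5.69, 29.38, 50.08, 65.77, 107.46, 145.15, 197.85, 143.54, 105.23, 75.92, 55.62, 40.31, 0.00 m³/s; ΣQ_DR = 1022 m³/s.
V = ΣQ_DR · Δt = 1022 × 3600 s = 3.679 × 10^6 m³.
Over A = 91.2 km², depth = V / A = 40.3 mm.

d ≈ 40.3 mm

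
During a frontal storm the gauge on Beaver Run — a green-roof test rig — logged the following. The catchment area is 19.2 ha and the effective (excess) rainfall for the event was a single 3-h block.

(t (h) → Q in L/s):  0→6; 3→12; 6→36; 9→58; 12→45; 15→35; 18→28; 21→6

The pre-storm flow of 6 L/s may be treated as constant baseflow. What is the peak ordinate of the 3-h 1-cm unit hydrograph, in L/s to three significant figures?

U_p ≈ 51.9 L/s

Direct runoff: 0.0, 6.0, 30.0, 52.0, 39.0, 29.0, 22.0, 0.0 L/s; ΣQ_DR = 178.0 L/s, peak = 52.0 L/s.
Runoff depth d = ΣQ_DR·Δt / A = 178.0 × 10800 / (19.2 ha) = 10.01 mm.
The 1-cm UH is the DRH scaled by (10 mm)/d, so U_p = 52.0 × 10/10.01 = 51.9 L/s.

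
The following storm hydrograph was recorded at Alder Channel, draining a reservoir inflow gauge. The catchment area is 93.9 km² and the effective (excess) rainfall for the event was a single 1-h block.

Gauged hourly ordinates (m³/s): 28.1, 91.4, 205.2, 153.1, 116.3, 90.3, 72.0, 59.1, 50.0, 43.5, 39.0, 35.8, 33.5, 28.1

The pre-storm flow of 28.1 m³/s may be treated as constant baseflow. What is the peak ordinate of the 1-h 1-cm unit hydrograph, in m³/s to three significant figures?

U_p ≈ 70.8 m³/s

Direct runoff: 0.0, 63.3, 177.1, 125.0, 88.2, 62.2, 43.9, 31.0, 21.9, 15.4, 10.9, 7.7, 5.4, 0.0 m³/s; ΣQ_DR = 652.0 m³/s, peak = 177.1 m³/s.
Runoff depth d = ΣQ_DR·Δt / A = 652.0 × 3600 / (93.9 km²) = 25.00 mm.
The 1-cm UH is the DRH scaled by (10 mm)/d, so U_p = 177.1 × 10/25.00 = 70.8 m³/s.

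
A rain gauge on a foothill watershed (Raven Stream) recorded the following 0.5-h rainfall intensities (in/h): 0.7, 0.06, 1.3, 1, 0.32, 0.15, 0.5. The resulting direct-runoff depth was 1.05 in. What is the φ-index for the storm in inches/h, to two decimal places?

Only the 4 blocks with intensity above φ contribute runoff: 0.7, 1.3, 1, 0.5 in/h.
Σ(I−φ)·Δt = d  ⇒  (0.7+1.3+1+0.5 − 4φ)·0.5 = 1.05
φ = (3.500 − 1.05/0.5) / 4 = 0.35 in/h.

φ ≈ 0.35 in/h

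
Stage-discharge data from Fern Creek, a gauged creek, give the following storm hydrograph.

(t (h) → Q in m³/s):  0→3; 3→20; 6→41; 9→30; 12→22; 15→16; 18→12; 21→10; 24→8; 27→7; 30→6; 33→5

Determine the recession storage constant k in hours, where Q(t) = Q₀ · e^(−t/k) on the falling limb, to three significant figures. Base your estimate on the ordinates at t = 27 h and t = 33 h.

k ≈ 17.8 h

On the falling limb, Q drops from 7 to 5 m³/s between t = 27 h and t = 33 h (Δt = 6 h).
k = −Δt / ln(Q₂/Q₁) = −6 / ln(5/7) = 17.8 h.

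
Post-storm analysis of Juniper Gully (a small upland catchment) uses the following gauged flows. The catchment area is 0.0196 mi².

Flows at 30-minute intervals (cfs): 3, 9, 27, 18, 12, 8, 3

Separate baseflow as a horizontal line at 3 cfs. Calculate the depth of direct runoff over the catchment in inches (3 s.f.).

d ≈ 2.33 in

Direct runoff: 0.0, 6.0, 24.0, 15.0, 9.0, 5.0, 0.0 cfs; ΣQ_DR = 59.00 cfs.
V = ΣQ_DR · Δt = 59.00 × 1800 s = 1.062 × 10^5 ft³.
Over A = 0.0196 mi², depth = V / A = 2.33 in.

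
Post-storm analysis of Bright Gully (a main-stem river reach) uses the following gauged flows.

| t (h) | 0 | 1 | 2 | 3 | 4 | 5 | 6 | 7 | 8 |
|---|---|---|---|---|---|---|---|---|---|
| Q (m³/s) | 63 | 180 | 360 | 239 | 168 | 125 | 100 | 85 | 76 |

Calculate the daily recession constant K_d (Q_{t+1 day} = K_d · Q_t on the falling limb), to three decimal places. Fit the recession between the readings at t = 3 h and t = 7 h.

K_d ≈ 0.002

Between t = 3 h and t = 7 h the flow falls from 239 to 85 m³/s over 4×1 h = 4 h.
Per-interval ratio K = (85/239)^(1/4) = 0.7722; K_d = K^(24/1) = 0.002.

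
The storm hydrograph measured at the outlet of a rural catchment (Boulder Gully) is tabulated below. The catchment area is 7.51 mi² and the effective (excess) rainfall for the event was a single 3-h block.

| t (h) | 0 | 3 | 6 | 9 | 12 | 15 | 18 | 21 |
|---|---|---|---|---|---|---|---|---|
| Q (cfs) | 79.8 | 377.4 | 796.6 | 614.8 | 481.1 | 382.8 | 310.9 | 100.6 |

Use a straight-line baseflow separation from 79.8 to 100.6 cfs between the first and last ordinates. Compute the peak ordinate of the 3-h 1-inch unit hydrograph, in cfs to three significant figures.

Direct runoff: 0.00, 294.63, 710.86, 526.09, 389.41, 288.14, 213.27, 0.00 cfs; ΣQ_DR = 2422 cfs, peak = 710.86 cfs.
Runoff depth d = ΣQ_DR·Δt / A = 2422 × 10800 / (7.51 mi²) = 1.499 in.
The 1-inch UH is the DRH scaled by (1 in)/d, so U_p = 710.86 × 1/1.499 = 474 cfs.

U_p ≈ 474 cfs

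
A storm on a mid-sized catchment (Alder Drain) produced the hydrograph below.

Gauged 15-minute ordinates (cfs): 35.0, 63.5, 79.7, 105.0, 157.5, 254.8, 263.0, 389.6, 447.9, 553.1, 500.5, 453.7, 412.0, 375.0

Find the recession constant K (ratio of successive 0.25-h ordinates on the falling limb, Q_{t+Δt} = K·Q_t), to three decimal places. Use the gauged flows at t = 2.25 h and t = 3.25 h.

K ≈ 0.907

Using the recession-limb readings at t = 2.25 h and t = 3.25 h: Q falls from 553.1 to 375.0 cfs over 4 intervals.
K = (Q₂/Q₁)^(1/4) = (375.0/553.1)^(1/4) = 0.907.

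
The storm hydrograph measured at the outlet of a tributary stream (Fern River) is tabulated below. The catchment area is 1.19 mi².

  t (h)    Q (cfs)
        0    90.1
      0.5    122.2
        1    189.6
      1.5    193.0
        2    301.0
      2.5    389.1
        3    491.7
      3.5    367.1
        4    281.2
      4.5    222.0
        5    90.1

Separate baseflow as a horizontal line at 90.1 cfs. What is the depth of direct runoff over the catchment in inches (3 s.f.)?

d ≈ 1.14 in

Direct runoff: 0.0, 32.1, 99.5, 102.9, 210.9, 299.0, 401.6, 277.0, 191.1, 131.9, 0.0 cfs; ΣQ_DR = 1746 cfs.
V = ΣQ_DR · Δt = 1746 × 1800 s = 3.143 × 10^6 ft³.
Over A = 1.19 mi², depth = V / A = 1.14 in.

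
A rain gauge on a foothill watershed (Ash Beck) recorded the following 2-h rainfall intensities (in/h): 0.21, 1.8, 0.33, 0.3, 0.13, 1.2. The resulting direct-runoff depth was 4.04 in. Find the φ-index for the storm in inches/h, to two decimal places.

φ ≈ 0.49 in/h

Only the 2 blocks with intensity above φ contribute runoff: 1.8, 1.2 in/h.
Σ(I−φ)·Δt = d  ⇒  (1.8+1.2 − 2φ)·2 = 4.04
φ = (3.000 − 4.04/2) / 2 = 0.49 in/h.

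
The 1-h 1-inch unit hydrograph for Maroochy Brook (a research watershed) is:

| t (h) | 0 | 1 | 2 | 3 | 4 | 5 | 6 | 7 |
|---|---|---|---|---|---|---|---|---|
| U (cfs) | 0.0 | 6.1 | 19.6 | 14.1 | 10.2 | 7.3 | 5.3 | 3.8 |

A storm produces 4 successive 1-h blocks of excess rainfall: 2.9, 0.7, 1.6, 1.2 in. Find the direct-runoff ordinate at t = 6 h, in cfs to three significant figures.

By discrete convolution, Q_j = Σ (P_i / 1 in) · U_{j−i}.
At t = 6 h (j=6): Q = (2.9/1)·5.3 + (0.7/1)·7.3 + (1.6/1)·10.2 + (1.2/1)·14.1 = 53.7 cfs.

Q ≈ 53.7 cfs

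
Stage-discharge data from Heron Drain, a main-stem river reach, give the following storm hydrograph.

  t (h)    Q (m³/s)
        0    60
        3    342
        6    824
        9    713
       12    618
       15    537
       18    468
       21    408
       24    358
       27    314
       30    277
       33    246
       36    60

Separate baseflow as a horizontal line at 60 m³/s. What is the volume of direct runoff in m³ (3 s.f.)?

Direct-runoff ordinates (Q − Q_b): 0.0, 282.0, 764.0, 653.0, 558.0, 477.0, 408.0, 348.0, 298.0, 254.0, 217.0, 186.0, 0.0 m³/s.
ΣQ_DR = 4445 m³/s.
With Δt = 3 h = 10800 s, V = ΣQ_DR · Δt = 4445 × 10800 = 4.80 × 10^7 m³.

V ≈ 4.80 × 10^7 m³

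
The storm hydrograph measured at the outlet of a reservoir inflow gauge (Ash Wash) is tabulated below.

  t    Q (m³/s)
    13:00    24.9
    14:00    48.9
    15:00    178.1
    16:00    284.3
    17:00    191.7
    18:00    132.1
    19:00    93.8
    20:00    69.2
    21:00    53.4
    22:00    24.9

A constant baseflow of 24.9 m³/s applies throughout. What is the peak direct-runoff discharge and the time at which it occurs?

Q_p = 259.4 m³/s at t = 16:00

Subtracting baseflow gives direct-runoff ordinates: 0.0, 24.0, 153.2, 259.4, 166.8, 107.2, 68.9, 44.3, 28.5, 0.0 m³/s.
The maximum is 259.4 m³/s, occurring at the reading for t = 16:00.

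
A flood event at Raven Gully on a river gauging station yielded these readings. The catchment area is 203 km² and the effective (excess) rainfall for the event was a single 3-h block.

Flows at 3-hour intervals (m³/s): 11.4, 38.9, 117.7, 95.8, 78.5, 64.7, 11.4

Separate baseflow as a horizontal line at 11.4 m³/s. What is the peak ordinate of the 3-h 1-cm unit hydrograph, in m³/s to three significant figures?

U_p ≈ 59.0 m³/s

Direct runoff: 0.0, 27.5, 106.3, 84.4, 67.1, 53.3, 0.0 m³/s; ΣQ_DR = 338.6 m³/s, peak = 106.3 m³/s.
Runoff depth d = ΣQ_DR·Δt / A = 338.6 × 10800 / (203 km²) = 18.01 mm.
The 1-cm UH is the DRH scaled by (10 mm)/d, so U_p = 106.3 × 10/18.01 = 59.0 m³/s.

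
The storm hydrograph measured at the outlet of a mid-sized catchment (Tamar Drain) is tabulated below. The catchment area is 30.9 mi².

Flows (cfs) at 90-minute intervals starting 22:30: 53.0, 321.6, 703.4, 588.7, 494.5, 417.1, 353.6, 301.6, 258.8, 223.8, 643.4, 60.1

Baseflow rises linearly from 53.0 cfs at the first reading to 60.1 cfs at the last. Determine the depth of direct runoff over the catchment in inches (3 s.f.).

d ≈ 0.281 in

Direct runoff: 0.00, 267.95, 649.11, 533.76, 438.92, 360.87, 296.73, 244.08, 200.64, 164.99, 583.95, 0.00 cfs; ΣQ_DR = 3741 cfs.
V = ΣQ_DR · Δt = 3741 × 5400 s = 2.020 × 10^7 ft³.
Over A = 30.9 mi², depth = V / A = 0.281 in.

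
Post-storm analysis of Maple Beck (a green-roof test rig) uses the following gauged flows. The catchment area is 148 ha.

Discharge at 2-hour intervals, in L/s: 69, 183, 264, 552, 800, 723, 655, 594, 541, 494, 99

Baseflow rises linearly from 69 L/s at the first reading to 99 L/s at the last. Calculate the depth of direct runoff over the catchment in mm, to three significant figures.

d ≈ 19.7 mm

Direct runoff: 0.00, 111.00, 189.00, 474.00, 719.00, 639.00, 568.00, 504.00, 448.00, 398.00, 0.00 L/s; ΣQ_DR = 4050 L/s.
V = ΣQ_DR · Δt = 4050 × 7200 s = 2.916 × 10^7 L.
Over A = 148 ha, depth = V / A = 19.7 mm.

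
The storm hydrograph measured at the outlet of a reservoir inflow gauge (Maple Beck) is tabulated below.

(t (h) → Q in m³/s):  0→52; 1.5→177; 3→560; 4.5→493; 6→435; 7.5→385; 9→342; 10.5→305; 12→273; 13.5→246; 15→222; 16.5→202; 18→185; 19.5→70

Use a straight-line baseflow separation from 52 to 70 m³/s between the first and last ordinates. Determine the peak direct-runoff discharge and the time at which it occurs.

Q_p = 505.23 m³/s at t = 3 h

Subtracting baseflow gives direct-runoff ordinates: 0.00, 123.62, 505.23, 436.85, 377.46, 326.08, 281.69, 243.31, 209.92, 181.54, 156.15, 134.77, 116.38, 0.00 m³/s.
The maximum is 505.23 m³/s, occurring at the reading for t = 3 h.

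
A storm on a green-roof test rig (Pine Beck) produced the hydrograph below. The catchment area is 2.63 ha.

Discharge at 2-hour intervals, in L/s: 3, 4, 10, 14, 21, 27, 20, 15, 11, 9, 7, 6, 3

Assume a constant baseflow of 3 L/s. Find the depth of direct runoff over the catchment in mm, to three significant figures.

d ≈ 30.4 mm

Direct runoff: 0.0, 1.0, 7.0, 11.0, 18.0, 24.0, 17.0, 12.0, 8.0, 6.0, 4.0, 3.0, 0.0 L/s; ΣQ_DR = 111.0 L/s.
V = ΣQ_DR · Δt = 111.0 × 7200 s = 7.992 × 10^5 L.
Over A = 2.63 ha, depth = V / A = 30.4 mm.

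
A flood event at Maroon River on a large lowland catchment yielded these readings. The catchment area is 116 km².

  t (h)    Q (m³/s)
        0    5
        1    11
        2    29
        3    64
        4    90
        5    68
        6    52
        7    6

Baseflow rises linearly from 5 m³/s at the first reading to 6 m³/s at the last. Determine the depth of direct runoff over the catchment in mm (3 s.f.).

Direct runoff: 0.00, 5.86, 23.71, 58.57, 84.43, 62.29, 46.14, 0.00 m³/s; ΣQ_DR = 281.0 m³/s.
V = ΣQ_DR · Δt = 281.0 × 3600 s = 1.012 × 10^6 m³.
Over A = 116 km², depth = V / A = 8.72 mm.

d ≈ 8.72 mm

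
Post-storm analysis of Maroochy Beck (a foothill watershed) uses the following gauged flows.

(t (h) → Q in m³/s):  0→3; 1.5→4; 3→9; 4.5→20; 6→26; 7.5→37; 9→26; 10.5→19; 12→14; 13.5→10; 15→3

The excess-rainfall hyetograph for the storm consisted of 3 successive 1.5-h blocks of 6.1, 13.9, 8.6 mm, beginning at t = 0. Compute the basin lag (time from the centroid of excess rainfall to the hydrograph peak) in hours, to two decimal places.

Centroid of excess rainfall: t_c = Σ P_i·t̄_i / ΣP_i = 2.3811 h (block centres at 0.75, 2.25, 3.75 h).
Hydrograph peak occurs at t = 7.5 h, so basin lag t_L = 7.5 − 2.3811 = 5.12 h.

t_L ≈ 5.12 h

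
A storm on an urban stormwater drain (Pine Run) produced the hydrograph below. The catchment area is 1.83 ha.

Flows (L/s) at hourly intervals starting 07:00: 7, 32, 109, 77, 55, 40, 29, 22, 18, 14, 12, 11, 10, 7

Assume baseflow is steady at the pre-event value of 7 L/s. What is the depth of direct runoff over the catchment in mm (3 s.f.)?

Direct runoff: 0.0, 25.0, 102.0, 70.0, 48.0, 33.0, 22.0, 15.0, 11.0, 7.0, 5.0, 4.0, 3.0, 0.0 L/s; ΣQ_DR = 345.0 L/s.
V = ΣQ_DR · Δt = 345.0 × 3600 s = 1.242 × 10^6 L.
Over A = 1.83 ha, depth = V / A = 67.9 mm.

d ≈ 67.9 mm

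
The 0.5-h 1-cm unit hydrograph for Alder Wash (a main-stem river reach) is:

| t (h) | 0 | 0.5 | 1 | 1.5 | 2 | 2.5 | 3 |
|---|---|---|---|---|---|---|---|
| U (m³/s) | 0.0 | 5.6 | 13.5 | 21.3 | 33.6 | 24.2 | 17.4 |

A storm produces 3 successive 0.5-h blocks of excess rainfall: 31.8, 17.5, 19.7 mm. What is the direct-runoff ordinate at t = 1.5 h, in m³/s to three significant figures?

By discrete convolution, Q_j = Σ (P_i / 10 mm) · U_{j−i}.
At t = 1.5 h (j=3): Q = (31.8/10)·21.3 + (17.5/10)·13.5 + (19.7/10)·5.6 = 102 m³/s.

Q ≈ 102 m³/s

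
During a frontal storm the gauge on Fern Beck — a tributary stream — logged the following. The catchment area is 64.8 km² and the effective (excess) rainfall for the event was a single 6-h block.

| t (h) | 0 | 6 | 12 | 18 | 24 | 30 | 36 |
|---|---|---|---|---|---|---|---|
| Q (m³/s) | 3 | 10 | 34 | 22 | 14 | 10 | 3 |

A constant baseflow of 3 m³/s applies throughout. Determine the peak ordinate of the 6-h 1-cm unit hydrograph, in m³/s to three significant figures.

U_p ≈ 12.4 m³/s

Direct runoff: 0.0, 7.0, 31.0, 19.0, 11.0, 7.0, 0.0 m³/s; ΣQ_DR = 75.00 m³/s, peak = 31.0 m³/s.
Runoff depth d = ΣQ_DR·Δt / A = 75.00 × 21600 / (64.8 km²) = 25.00 mm.
The 1-cm UH is the DRH scaled by (10 mm)/d, so U_p = 31.0 × 10/25.00 = 12.4 m³/s.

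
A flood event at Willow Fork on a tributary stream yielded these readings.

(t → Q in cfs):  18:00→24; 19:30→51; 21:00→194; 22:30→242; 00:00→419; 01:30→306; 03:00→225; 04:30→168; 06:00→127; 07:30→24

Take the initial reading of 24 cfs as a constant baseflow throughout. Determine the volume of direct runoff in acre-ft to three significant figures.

V ≈ 191 acre-ft

Direct-runoff ordinates (Q − Q_b): 0.0, 27.0, 170.0, 218.0, 395.0, 282.0, 201.0, 144.0, 103.0, 0.0 cfs.
ΣQ_DR = 1540 cfs.
With Δt = 1.5 h = 5400 s, V = ΣQ_DR · Δt = 1540 × 5400 = 8.32 × 10^6 ft³ = 191 acre-ft.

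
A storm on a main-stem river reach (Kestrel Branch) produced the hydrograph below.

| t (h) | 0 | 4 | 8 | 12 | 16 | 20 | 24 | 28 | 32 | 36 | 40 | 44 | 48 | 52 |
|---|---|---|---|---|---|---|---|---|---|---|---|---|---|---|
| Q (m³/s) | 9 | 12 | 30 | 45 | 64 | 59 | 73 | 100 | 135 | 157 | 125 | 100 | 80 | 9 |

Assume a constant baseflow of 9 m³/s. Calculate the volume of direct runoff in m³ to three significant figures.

Direct-runoff ordinates (Q − Q_b): 0.0, 3.0, 21.0, 36.0, 55.0, 50.0, 64.0, 91.0, 126.0, 148.0, 116.0, 91.0, 71.0, 0.0 m³/s.
ΣQ_DR = 872.0 m³/s.
With Δt = 4 h = 14400 s, V = ΣQ_DR · Δt = 872.0 × 14400 = 1.26 × 10^7 m³.

V ≈ 1.26 × 10^7 m³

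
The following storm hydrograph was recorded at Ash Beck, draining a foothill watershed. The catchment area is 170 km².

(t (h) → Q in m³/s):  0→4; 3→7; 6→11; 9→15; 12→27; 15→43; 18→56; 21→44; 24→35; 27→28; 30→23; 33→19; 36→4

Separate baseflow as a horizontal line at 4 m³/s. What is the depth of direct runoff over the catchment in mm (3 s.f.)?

d ≈ 16.8 mm

Direct runoff: 0.0, 3.0, 7.0, 11.0, 23.0, 39.0, 52.0, 40.0, 31.0, 24.0, 19.0, 15.0, 0.0 m³/s; ΣQ_DR = 264.0 m³/s.
V = ΣQ_DR · Δt = 264.0 × 10800 s = 2.851 × 10^6 m³.
Over A = 170 km², depth = V / A = 16.8 mm.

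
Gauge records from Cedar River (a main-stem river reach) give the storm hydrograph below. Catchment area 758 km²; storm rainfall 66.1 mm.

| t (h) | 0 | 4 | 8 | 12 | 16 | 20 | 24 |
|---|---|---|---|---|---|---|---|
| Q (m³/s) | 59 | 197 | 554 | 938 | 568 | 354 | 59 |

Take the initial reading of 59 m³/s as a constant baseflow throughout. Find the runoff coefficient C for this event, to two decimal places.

ΣQ_DR = 2316 m³/s; V = ΣQ_DR·Δt = 3.335 × 10^7 m³.
Runoff depth d = V / A = 44.00 mm.
C = d / P = 44.00 / 66.1 = 0.67.

C ≈ 0.67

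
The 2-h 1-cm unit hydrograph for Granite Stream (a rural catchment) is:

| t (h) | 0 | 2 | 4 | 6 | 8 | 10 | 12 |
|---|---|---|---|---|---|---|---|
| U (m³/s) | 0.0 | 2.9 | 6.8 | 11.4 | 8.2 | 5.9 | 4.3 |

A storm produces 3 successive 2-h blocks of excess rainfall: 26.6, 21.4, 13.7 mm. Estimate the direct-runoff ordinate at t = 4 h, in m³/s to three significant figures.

Q ≈ 24.3 m³/s

By discrete convolution, Q_j = Σ (P_i / 10 mm) · U_{j−i}.
At t = 4 h (j=2): Q = (26.6/10)·6.8 + (21.4/10)·2.9 + (13.7/10)·0.0 = 24.3 m³/s.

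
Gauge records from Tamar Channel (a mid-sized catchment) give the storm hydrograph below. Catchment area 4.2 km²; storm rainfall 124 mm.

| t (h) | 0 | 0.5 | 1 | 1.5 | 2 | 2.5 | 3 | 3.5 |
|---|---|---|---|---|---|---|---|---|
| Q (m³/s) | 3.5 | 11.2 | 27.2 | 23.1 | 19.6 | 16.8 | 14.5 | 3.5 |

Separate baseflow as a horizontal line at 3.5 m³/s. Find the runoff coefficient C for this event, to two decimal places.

ΣQ_DR = 91.40 m³/s; V = ΣQ_DR·Δt = 1.645 × 10^5 m³.
Runoff depth d = V / A = 39.17 mm.
C = d / P = 39.17 / 124 = 0.32.

C ≈ 0.32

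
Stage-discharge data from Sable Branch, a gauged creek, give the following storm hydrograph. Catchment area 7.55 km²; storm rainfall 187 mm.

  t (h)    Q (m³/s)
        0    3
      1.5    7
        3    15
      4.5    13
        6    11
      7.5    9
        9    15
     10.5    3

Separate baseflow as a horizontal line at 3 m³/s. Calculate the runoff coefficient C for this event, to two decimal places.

C ≈ 0.20

ΣQ_DR = 52.00 m³/s; V = ΣQ_DR·Δt = 2.808 × 10^5 m³.
Runoff depth d = V / A = 37.19 mm.
C = d / P = 37.19 / 187 = 0.20.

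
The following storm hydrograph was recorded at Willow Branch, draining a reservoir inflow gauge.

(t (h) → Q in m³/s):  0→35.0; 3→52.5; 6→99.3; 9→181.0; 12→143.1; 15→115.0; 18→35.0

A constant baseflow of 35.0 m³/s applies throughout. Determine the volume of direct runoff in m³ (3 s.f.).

V ≈ 4.49 × 10^6 m³

Direct-runoff ordinates (Q − Q_b): 0.0, 17.5, 64.3, 146.0, 108.1, 80.0, 0.0 m³/s.
ΣQ_DR = 415.9 m³/s.
With Δt = 3 h = 10800 s, V = ΣQ_DR · Δt = 415.9 × 10800 = 4.49 × 10^6 m³.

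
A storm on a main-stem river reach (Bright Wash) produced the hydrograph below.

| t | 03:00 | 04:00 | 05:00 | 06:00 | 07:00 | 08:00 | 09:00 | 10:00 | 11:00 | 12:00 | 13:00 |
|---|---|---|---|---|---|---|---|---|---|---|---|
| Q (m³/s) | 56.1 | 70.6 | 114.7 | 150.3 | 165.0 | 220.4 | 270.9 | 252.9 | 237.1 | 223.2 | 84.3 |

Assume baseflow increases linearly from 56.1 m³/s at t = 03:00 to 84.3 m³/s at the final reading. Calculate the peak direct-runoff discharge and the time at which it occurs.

Q_p = 197.88 m³/s at t = 09:00

Subtracting baseflow gives direct-runoff ordinates: 0.00, 11.68, 52.96, 85.74, 97.62, 150.20, 197.88, 177.06, 158.44, 141.72, 0.00 m³/s.
The maximum is 197.88 m³/s, occurring at the reading for t = 09:00.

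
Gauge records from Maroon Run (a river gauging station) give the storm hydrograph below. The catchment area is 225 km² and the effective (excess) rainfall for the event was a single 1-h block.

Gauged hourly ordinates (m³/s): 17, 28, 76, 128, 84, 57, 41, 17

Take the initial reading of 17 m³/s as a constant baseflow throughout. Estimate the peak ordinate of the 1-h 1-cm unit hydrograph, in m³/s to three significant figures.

Direct runoff: 0.0, 11.0, 59.0, 111.0, 67.0, 40.0, 24.0, 0.0 m³/s; ΣQ_DR = 312.0 m³/s, peak = 111.0 m³/s.
Runoff depth d = ΣQ_DR·Δt / A = 312.0 × 3600 / (225 km²) = 4.992 mm.
The 1-cm UH is the DRH scaled by (10 mm)/d, so U_p = 111.0 × 10/4.992 = 222 m³/s.

U_p ≈ 222 m³/s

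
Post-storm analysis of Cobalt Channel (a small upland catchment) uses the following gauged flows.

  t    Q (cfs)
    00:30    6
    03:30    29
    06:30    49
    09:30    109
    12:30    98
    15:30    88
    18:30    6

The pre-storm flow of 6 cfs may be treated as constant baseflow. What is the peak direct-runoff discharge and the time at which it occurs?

Subtracting baseflow gives direct-runoff ordinates: 0.0, 23.0, 43.0, 103.0, 92.0, 82.0, 0.0 cfs.
The maximum is 103.0 cfs, occurring at the reading for t = 09:30.

Q_p = 103.0 cfs at t = 09:30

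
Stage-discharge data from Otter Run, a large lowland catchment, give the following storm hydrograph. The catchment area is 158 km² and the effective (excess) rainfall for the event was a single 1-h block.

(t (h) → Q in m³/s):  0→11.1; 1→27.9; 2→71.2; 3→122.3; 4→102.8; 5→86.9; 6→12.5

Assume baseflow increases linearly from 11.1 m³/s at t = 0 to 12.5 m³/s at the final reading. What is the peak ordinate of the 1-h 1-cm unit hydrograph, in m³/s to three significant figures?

Direct runoff: 0.00, 16.57, 59.63, 110.50, 90.77, 74.63, 0.00 m³/s; ΣQ_DR = 352.1 m³/s, peak = 110.50 m³/s.
Runoff depth d = ΣQ_DR·Δt / A = 352.1 × 3600 / (158 km²) = 8.023 mm.
The 1-cm UH is the DRH scaled by (10 mm)/d, so U_p = 110.50 × 10/8.023 = 138 m³/s.

U_p ≈ 138 m³/s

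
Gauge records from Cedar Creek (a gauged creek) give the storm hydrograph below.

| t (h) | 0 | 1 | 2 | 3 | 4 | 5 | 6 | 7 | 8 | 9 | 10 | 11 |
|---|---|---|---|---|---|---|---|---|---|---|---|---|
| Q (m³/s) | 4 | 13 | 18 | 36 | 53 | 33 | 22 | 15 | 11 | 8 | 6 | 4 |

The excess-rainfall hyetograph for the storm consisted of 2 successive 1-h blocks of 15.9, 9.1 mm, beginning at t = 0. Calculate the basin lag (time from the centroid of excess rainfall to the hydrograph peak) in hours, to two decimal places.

Centroid of excess rainfall: t_c = Σ P_i·t̄_i / ΣP_i = 0.8640 h (block centres at 0.5, 1.5 h).
Hydrograph peak occurs at t = 4 h, so basin lag t_L = 4 − 0.8640 = 3.14 h.

t_L ≈ 3.14 h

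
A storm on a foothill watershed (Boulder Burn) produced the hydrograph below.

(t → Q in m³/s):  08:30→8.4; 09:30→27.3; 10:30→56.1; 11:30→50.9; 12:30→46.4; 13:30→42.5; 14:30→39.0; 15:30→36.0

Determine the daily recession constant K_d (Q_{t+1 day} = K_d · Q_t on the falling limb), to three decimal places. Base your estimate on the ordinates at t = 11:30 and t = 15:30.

Between t = 11:30 and t = 15:30 the flow falls from 50.9 to 36.0 m³/s over 4×1 h = 4 h.
Per-interval ratio K = (36.0/50.9)^(1/4) = 0.9171; K_d = K^(24/1) = 0.125.

K_d ≈ 0.125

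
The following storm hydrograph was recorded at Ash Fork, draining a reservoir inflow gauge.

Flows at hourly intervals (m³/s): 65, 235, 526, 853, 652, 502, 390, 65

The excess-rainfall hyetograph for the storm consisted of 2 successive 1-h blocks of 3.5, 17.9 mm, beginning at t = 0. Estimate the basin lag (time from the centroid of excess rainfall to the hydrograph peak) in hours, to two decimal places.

t_L ≈ 1.66 h

Centroid of excess rainfall: t_c = Σ P_i·t̄_i / ΣP_i = 1.3364 h (block centres at 0.5, 1.5 h).
Hydrograph peak occurs at t = 3 h, so basin lag t_L = 3 − 1.3364 = 1.66 h.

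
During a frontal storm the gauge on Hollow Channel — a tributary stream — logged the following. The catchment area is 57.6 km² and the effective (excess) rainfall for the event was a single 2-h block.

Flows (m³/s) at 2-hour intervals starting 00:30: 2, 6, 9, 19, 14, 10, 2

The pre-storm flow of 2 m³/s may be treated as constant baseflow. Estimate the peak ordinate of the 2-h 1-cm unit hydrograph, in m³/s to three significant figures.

U_p ≈ 28.3 m³/s

Direct runoff: 0.0, 4.0, 7.0, 17.0, 12.0, 8.0, 0.0 m³/s; ΣQ_DR = 48.00 m³/s, peak = 17.0 m³/s.
Runoff depth d = ΣQ_DR·Δt / A = 48.00 × 7200 / (57.6 km²) = 6.000 mm.
The 1-cm UH is the DRH scaled by (10 mm)/d, so U_p = 17.0 × 10/6.000 = 28.3 m³/s.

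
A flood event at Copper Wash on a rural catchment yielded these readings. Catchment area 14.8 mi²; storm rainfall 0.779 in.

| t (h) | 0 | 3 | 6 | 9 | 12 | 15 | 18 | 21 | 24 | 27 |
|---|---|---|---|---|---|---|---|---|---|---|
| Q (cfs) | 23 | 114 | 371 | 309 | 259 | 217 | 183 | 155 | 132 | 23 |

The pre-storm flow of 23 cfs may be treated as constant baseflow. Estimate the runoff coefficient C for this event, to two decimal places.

C ≈ 0.63

ΣQ_DR = 1556 cfs; V = ΣQ_DR·Δt = 1.680 × 10^7 ft³.
Runoff depth d = V / A = 0.4887 in.
C = d / P = 0.4887 / 0.779 = 0.63.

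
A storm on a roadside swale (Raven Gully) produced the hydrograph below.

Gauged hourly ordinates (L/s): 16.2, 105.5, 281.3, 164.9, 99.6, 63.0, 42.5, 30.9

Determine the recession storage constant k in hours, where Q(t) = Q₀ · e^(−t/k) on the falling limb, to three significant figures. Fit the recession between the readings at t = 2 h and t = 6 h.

k ≈ 2.12 h

On the falling limb, Q drops from 281.3 to 42.5 L/s between t = 2 h and t = 6 h (Δt = 4 h).
k = −Δt / ln(Q₂/Q₁) = −4 / ln(42.5/281.3) = 2.12 h.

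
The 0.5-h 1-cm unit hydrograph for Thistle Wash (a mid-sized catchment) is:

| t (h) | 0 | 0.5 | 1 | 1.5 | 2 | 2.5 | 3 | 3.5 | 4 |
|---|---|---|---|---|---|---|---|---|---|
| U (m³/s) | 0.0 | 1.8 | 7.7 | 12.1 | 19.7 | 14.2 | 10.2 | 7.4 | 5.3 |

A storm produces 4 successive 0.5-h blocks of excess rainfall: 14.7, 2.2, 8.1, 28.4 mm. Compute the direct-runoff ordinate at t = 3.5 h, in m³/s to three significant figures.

Q ≈ 80.6 m³/s

By discrete convolution, Q_j = Σ (P_i / 10 mm) · U_{j−i}.
At t = 3.5 h (j=7): Q = (14.7/10)·7.4 + (2.2/10)·10.2 + (8.1/10)·14.2 + (28.4/10)·19.7 = 80.6 m³/s.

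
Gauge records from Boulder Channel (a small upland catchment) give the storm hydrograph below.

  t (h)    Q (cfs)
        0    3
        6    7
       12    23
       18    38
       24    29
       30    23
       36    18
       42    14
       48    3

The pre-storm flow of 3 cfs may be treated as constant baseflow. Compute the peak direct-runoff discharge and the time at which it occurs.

Subtracting baseflow gives direct-runoff ordinates: 0.0, 4.0, 20.0, 35.0, 26.0, 20.0, 15.0, 11.0, 0.0 cfs.
The maximum is 35.0 cfs, occurring at the reading for t = 18 h.

Q_p = 35.0 cfs at t = 18 h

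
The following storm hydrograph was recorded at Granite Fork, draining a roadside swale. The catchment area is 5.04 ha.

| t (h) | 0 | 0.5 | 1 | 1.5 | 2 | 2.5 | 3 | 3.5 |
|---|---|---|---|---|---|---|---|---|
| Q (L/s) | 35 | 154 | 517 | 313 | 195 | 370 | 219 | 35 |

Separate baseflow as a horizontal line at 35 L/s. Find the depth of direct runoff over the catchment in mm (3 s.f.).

d ≈ 55.6 mm

Direct runoff: 0.0, 119.0, 482.0, 278.0, 160.0, 335.0, 184.0, 0.0 L/s; ΣQ_DR = 1558 L/s.
V = ΣQ_DR · Δt = 1558 × 1800 s = 2.804 × 10^6 L.
Over A = 5.04 ha, depth = V / A = 55.6 mm.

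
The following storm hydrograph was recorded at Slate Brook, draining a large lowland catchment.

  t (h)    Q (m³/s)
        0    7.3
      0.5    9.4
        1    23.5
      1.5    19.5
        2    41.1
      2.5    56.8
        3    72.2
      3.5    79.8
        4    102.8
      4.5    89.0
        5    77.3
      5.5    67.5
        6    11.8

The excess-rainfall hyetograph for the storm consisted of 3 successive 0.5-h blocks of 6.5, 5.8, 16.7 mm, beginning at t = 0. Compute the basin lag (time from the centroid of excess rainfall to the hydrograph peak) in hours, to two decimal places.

t_L ≈ 3.07 h

Centroid of excess rainfall: t_c = Σ P_i·t̄_i / ΣP_i = 0.9259 h (block centres at 0.25, 0.75, 1.25 h).
Hydrograph peak occurs at t = 4 h, so basin lag t_L = 4 − 0.9259 = 3.07 h.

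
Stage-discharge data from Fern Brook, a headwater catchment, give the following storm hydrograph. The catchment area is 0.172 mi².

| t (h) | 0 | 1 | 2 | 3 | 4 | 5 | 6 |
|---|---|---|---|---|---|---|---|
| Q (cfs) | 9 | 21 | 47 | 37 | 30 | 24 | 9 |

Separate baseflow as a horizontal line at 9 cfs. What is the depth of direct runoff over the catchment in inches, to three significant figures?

Direct runoff: 0.0, 12.0, 38.0, 28.0, 21.0, 15.0, 0.0 cfs; ΣQ_DR = 114.0 cfs.
V = ΣQ_DR · Δt = 114.0 × 3600 s = 4.104 × 10^5 ft³.
Over A = 0.172 mi², depth = V / A = 1.03 in.

d ≈ 1.03 in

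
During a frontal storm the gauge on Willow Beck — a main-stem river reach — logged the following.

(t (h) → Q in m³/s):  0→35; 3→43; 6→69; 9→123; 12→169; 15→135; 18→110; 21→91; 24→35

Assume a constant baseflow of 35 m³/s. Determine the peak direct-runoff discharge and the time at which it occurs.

Q_p = 134.0 m³/s at t = 12 h

Subtracting baseflow gives direct-runoff ordinates: 0.0, 8.0, 34.0, 88.0, 134.0, 100.0, 75.0, 56.0, 0.0 m³/s.
The maximum is 134.0 m³/s, occurring at the reading for t = 12 h.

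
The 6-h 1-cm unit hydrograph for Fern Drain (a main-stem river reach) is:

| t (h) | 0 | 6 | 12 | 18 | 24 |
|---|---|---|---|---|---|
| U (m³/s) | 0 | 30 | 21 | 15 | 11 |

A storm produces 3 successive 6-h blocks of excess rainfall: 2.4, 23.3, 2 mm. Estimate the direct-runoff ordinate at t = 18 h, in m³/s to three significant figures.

Q ≈ 58.5 m³/s

By discrete convolution, Q_j = Σ (P_i / 10 mm) · U_{j−i}.
At t = 18 h (j=3): Q = (2.4/10)·15 + (23.3/10)·21 + (2/10)·30 = 58.5 m³/s.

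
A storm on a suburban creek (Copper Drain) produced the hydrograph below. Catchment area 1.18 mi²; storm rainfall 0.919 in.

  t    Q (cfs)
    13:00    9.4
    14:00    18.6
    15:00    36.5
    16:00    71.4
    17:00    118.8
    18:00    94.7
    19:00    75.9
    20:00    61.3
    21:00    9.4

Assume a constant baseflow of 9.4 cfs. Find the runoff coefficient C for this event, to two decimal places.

ΣQ_DR = 411.4 cfs; V = ΣQ_DR·Δt = 1.481 × 10^6 ft³.
Runoff depth d = V / A = 0.5403 in.
C = d / P = 0.5403 / 0.919 = 0.59.

C ≈ 0.59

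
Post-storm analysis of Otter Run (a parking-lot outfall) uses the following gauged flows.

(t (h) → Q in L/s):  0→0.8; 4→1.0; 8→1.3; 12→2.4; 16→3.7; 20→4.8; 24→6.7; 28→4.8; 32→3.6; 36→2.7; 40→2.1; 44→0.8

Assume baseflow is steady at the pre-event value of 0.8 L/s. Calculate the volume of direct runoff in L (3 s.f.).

V ≈ 3.61 × 10^5 L

Direct-runoff ordinates (Q − Q_b): 0.0, 0.2, 0.5, 1.6, 2.9, 4.0, 5.9, 4.0, 2.8, 1.9, 1.3, 0.0 L/s.
ΣQ_DR = 25.10 L/s.
With Δt = 4 h = 14400 s, V = ΣQ_DR · Δt = 25.10 × 14400 = 3.61 × 10^5 L.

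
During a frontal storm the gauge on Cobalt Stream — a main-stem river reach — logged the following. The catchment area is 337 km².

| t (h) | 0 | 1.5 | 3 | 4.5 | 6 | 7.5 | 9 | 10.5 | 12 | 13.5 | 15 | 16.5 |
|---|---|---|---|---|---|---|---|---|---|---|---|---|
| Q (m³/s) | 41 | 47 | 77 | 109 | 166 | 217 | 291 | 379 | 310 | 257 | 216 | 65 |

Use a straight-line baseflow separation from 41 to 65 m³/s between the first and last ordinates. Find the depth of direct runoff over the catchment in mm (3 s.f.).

d ≈ 24.7 mm

Direct runoff: 0.00, 3.82, 31.64, 61.45, 116.27, 165.09, 236.91, 322.73, 251.55, 196.36, 153.18, 0.00 m³/s; ΣQ_DR = 1539 m³/s.
V = ΣQ_DR · Δt = 1539 × 5400 s = 8.311 × 10^6 m³.
Over A = 337 km², depth = V / A = 24.7 mm.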